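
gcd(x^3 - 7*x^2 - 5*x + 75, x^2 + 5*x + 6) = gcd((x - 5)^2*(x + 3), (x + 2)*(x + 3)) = x + 3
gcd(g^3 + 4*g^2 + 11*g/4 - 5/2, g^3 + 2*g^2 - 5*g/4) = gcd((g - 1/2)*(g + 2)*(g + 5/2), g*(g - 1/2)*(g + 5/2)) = g^2 + 2*g - 5/4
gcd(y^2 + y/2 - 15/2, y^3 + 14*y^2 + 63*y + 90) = y + 3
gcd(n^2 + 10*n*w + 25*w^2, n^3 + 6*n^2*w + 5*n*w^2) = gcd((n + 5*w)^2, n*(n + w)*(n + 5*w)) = n + 5*w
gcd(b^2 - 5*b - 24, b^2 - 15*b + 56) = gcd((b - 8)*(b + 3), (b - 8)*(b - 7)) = b - 8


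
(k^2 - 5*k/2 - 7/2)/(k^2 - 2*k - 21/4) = 2*(k + 1)/(2*k + 3)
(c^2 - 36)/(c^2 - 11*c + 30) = (c + 6)/(c - 5)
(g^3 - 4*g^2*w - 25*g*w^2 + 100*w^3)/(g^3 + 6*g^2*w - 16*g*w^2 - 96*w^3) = (g^2 - 25*w^2)/(g^2 + 10*g*w + 24*w^2)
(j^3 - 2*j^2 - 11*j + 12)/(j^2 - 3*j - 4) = (j^2 + 2*j - 3)/(j + 1)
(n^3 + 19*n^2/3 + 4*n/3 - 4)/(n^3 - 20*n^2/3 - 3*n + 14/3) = (n + 6)/(n - 7)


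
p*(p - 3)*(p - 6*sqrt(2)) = p^3 - 6*sqrt(2)*p^2 - 3*p^2 + 18*sqrt(2)*p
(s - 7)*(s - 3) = s^2 - 10*s + 21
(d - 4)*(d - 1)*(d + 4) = d^3 - d^2 - 16*d + 16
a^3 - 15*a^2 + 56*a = a*(a - 8)*(a - 7)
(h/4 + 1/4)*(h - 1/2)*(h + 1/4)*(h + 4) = h^4/4 + 19*h^3/16 + 21*h^2/32 - 13*h/32 - 1/8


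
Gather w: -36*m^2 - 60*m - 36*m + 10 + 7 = -36*m^2 - 96*m + 17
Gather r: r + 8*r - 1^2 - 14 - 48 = 9*r - 63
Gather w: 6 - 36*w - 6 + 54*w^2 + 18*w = 54*w^2 - 18*w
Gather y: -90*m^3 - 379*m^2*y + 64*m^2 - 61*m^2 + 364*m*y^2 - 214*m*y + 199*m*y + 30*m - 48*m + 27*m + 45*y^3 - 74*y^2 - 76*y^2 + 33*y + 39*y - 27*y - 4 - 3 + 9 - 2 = -90*m^3 + 3*m^2 + 9*m + 45*y^3 + y^2*(364*m - 150) + y*(-379*m^2 - 15*m + 45)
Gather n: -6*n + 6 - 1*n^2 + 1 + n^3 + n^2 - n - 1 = n^3 - 7*n + 6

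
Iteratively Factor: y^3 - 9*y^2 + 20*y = (y - 4)*(y^2 - 5*y) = (y - 5)*(y - 4)*(y)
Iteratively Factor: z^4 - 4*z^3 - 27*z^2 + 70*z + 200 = (z + 4)*(z^3 - 8*z^2 + 5*z + 50) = (z - 5)*(z + 4)*(z^2 - 3*z - 10) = (z - 5)^2*(z + 4)*(z + 2)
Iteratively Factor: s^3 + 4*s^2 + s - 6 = (s - 1)*(s^2 + 5*s + 6) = (s - 1)*(s + 3)*(s + 2)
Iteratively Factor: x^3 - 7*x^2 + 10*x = (x - 2)*(x^2 - 5*x) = x*(x - 2)*(x - 5)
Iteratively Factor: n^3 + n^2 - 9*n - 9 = (n - 3)*(n^2 + 4*n + 3) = (n - 3)*(n + 3)*(n + 1)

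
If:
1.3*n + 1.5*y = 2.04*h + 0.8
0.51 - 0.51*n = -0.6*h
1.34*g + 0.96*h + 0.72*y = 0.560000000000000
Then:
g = -2.64199738634019*y - 0.283650870073595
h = 2.93778801843318*y + 0.97926267281106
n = 3.45622119815668*y + 2.15207373271889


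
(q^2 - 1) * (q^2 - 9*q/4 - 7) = q^4 - 9*q^3/4 - 8*q^2 + 9*q/4 + 7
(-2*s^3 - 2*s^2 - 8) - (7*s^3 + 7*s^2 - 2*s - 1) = -9*s^3 - 9*s^2 + 2*s - 7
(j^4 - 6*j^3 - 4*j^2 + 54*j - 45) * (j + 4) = j^5 - 2*j^4 - 28*j^3 + 38*j^2 + 171*j - 180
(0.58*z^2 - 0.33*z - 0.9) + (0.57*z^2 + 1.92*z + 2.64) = 1.15*z^2 + 1.59*z + 1.74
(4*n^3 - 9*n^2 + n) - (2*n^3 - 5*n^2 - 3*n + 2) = 2*n^3 - 4*n^2 + 4*n - 2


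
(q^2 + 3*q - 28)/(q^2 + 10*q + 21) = (q - 4)/(q + 3)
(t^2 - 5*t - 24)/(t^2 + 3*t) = (t - 8)/t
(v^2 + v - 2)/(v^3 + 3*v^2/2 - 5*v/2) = 2*(v + 2)/(v*(2*v + 5))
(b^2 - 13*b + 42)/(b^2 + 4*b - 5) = (b^2 - 13*b + 42)/(b^2 + 4*b - 5)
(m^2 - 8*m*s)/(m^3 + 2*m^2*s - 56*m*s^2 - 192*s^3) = m/(m^2 + 10*m*s + 24*s^2)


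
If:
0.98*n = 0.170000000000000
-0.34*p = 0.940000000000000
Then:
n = 0.17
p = -2.76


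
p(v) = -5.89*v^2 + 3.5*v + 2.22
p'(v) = 3.5 - 11.78*v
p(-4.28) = -120.66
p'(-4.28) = 53.92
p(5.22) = -140.00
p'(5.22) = -57.99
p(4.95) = -124.77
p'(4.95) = -54.81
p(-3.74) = -93.26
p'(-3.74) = 47.56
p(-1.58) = -18.01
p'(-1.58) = 22.11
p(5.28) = -143.50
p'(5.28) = -58.70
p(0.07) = 2.44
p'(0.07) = 2.68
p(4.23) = -88.36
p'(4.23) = -46.33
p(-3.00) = -61.29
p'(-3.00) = 38.84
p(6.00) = -188.82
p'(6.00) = -67.18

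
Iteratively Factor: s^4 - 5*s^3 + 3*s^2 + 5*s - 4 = (s - 4)*(s^3 - s^2 - s + 1) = (s - 4)*(s - 1)*(s^2 - 1) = (s - 4)*(s - 1)^2*(s + 1)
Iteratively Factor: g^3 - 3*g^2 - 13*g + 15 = (g + 3)*(g^2 - 6*g + 5) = (g - 5)*(g + 3)*(g - 1)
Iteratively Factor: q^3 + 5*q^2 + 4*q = (q + 1)*(q^2 + 4*q) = (q + 1)*(q + 4)*(q)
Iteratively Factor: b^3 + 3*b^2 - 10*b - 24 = (b - 3)*(b^2 + 6*b + 8) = (b - 3)*(b + 2)*(b + 4)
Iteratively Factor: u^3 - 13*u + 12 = (u - 3)*(u^2 + 3*u - 4) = (u - 3)*(u - 1)*(u + 4)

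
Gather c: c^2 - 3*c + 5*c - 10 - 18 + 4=c^2 + 2*c - 24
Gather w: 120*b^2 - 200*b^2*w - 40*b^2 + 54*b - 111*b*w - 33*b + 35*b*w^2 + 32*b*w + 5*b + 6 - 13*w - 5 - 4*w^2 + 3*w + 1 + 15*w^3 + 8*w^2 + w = 80*b^2 + 26*b + 15*w^3 + w^2*(35*b + 4) + w*(-200*b^2 - 79*b - 9) + 2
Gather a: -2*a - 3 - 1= -2*a - 4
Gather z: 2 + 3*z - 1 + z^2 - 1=z^2 + 3*z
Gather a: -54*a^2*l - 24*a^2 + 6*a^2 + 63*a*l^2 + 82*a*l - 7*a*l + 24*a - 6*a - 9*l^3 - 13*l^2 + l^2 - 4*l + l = a^2*(-54*l - 18) + a*(63*l^2 + 75*l + 18) - 9*l^3 - 12*l^2 - 3*l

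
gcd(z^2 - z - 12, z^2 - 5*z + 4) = z - 4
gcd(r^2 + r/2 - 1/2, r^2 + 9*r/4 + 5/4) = r + 1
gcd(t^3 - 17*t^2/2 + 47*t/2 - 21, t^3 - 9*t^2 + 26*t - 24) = t^2 - 5*t + 6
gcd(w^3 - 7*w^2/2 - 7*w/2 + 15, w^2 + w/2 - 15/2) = w - 5/2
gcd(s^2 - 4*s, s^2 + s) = s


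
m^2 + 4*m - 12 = (m - 2)*(m + 6)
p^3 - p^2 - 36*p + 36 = (p - 6)*(p - 1)*(p + 6)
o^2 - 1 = (o - 1)*(o + 1)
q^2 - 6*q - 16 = (q - 8)*(q + 2)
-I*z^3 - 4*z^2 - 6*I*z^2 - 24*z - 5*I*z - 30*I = (z + 6)*(z - 5*I)*(-I*z + 1)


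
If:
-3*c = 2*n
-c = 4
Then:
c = -4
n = 6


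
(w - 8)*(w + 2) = w^2 - 6*w - 16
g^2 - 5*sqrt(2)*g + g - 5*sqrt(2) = (g + 1)*(g - 5*sqrt(2))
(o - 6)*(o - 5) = o^2 - 11*o + 30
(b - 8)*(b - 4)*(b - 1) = b^3 - 13*b^2 + 44*b - 32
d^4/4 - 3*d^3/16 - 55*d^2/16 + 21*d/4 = d*(d/4 + 1)*(d - 3)*(d - 7/4)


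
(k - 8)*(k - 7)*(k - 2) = k^3 - 17*k^2 + 86*k - 112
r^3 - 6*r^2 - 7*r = r*(r - 7)*(r + 1)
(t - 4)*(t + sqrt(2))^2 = t^3 - 4*t^2 + 2*sqrt(2)*t^2 - 8*sqrt(2)*t + 2*t - 8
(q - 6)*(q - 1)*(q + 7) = q^3 - 43*q + 42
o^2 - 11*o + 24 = (o - 8)*(o - 3)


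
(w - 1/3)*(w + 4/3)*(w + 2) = w^3 + 3*w^2 + 14*w/9 - 8/9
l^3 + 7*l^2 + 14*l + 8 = (l + 1)*(l + 2)*(l + 4)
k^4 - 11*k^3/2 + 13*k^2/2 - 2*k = k*(k - 4)*(k - 1)*(k - 1/2)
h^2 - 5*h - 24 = (h - 8)*(h + 3)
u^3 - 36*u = u*(u - 6)*(u + 6)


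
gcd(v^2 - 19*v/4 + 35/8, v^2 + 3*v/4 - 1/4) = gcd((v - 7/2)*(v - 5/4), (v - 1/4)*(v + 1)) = 1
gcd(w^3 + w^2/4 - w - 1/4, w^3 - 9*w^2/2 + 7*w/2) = w - 1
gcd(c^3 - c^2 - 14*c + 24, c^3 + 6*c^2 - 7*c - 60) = c^2 + c - 12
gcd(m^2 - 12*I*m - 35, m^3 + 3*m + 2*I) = 1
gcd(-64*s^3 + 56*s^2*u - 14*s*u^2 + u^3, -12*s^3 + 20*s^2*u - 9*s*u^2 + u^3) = 2*s - u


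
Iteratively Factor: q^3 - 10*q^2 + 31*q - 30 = (q - 5)*(q^2 - 5*q + 6) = (q - 5)*(q - 3)*(q - 2)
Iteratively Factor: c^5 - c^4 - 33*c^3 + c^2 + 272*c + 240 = (c + 1)*(c^4 - 2*c^3 - 31*c^2 + 32*c + 240) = (c - 5)*(c + 1)*(c^3 + 3*c^2 - 16*c - 48) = (c - 5)*(c - 4)*(c + 1)*(c^2 + 7*c + 12) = (c - 5)*(c - 4)*(c + 1)*(c + 3)*(c + 4)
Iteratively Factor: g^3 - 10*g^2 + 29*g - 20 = (g - 4)*(g^2 - 6*g + 5) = (g - 4)*(g - 1)*(g - 5)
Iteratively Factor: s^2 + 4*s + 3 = (s + 1)*(s + 3)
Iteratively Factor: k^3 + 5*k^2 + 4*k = (k)*(k^2 + 5*k + 4) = k*(k + 1)*(k + 4)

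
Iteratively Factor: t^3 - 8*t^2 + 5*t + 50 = (t + 2)*(t^2 - 10*t + 25) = (t - 5)*(t + 2)*(t - 5)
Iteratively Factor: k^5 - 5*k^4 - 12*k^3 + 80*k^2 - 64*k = (k - 1)*(k^4 - 4*k^3 - 16*k^2 + 64*k) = (k - 1)*(k + 4)*(k^3 - 8*k^2 + 16*k) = k*(k - 1)*(k + 4)*(k^2 - 8*k + 16) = k*(k - 4)*(k - 1)*(k + 4)*(k - 4)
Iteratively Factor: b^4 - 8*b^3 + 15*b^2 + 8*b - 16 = (b - 1)*(b^3 - 7*b^2 + 8*b + 16) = (b - 1)*(b + 1)*(b^2 - 8*b + 16) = (b - 4)*(b - 1)*(b + 1)*(b - 4)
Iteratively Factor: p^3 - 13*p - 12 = (p - 4)*(p^2 + 4*p + 3) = (p - 4)*(p + 3)*(p + 1)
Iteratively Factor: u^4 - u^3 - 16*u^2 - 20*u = (u + 2)*(u^3 - 3*u^2 - 10*u) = (u - 5)*(u + 2)*(u^2 + 2*u) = (u - 5)*(u + 2)^2*(u)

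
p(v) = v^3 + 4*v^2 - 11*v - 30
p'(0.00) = -11.00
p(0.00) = -30.00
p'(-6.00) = 49.00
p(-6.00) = -36.00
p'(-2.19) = -14.13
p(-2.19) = 2.77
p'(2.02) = 17.40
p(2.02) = -27.66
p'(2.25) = 22.19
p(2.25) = -23.11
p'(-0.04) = -11.32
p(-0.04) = -29.55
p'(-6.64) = 68.15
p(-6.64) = -73.36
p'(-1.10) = -16.17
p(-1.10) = -14.39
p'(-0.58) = -14.63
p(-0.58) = -22.47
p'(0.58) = -5.35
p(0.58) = -34.84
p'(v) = 3*v^2 + 8*v - 11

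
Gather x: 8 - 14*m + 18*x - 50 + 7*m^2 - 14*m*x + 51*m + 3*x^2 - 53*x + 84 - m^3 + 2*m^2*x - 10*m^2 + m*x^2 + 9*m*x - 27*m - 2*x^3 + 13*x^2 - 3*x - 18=-m^3 - 3*m^2 + 10*m - 2*x^3 + x^2*(m + 16) + x*(2*m^2 - 5*m - 38) + 24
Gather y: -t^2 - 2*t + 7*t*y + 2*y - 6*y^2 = -t^2 - 2*t - 6*y^2 + y*(7*t + 2)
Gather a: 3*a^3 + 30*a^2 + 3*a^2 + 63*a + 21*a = 3*a^3 + 33*a^2 + 84*a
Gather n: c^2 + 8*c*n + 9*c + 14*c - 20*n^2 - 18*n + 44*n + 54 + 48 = c^2 + 23*c - 20*n^2 + n*(8*c + 26) + 102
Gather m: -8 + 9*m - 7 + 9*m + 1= 18*m - 14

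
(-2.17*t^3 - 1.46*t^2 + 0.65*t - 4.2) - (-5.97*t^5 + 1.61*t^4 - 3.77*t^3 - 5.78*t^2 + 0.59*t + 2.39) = 5.97*t^5 - 1.61*t^4 + 1.6*t^3 + 4.32*t^2 + 0.0600000000000001*t - 6.59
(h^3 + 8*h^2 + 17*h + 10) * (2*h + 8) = 2*h^4 + 24*h^3 + 98*h^2 + 156*h + 80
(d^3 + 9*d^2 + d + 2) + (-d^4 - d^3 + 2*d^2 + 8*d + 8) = -d^4 + 11*d^2 + 9*d + 10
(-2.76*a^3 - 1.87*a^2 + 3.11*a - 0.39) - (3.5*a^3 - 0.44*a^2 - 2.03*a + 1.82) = -6.26*a^3 - 1.43*a^2 + 5.14*a - 2.21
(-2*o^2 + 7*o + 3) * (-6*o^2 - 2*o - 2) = 12*o^4 - 38*o^3 - 28*o^2 - 20*o - 6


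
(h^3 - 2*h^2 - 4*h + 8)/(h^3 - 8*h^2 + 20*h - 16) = (h + 2)/(h - 4)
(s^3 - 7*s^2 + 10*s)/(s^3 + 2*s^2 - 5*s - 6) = s*(s - 5)/(s^2 + 4*s + 3)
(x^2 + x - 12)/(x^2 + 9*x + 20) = (x - 3)/(x + 5)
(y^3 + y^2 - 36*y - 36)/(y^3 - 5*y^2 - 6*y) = (y + 6)/y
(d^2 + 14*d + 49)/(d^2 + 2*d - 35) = (d + 7)/(d - 5)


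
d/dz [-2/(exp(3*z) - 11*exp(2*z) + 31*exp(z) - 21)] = (6*exp(2*z) - 44*exp(z) + 62)*exp(z)/(exp(3*z) - 11*exp(2*z) + 31*exp(z) - 21)^2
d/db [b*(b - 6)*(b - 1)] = 3*b^2 - 14*b + 6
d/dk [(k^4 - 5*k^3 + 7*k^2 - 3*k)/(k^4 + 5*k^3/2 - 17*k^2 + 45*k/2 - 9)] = 6*(5*k^2 - 12*k + 18)/(4*k^4 + 36*k^3 + 9*k^2 - 324*k + 324)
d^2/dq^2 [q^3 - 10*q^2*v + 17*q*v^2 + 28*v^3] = 6*q - 20*v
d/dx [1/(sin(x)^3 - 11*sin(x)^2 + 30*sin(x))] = (-3*cos(x) + 22/tan(x) - 30*cos(x)/sin(x)^2)/((sin(x) - 6)^2*(sin(x) - 5)^2)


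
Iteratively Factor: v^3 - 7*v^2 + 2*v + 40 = (v - 5)*(v^2 - 2*v - 8) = (v - 5)*(v - 4)*(v + 2)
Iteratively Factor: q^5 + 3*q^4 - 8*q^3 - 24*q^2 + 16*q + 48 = (q - 2)*(q^4 + 5*q^3 + 2*q^2 - 20*q - 24) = (q - 2)*(q + 2)*(q^3 + 3*q^2 - 4*q - 12) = (q - 2)*(q + 2)*(q + 3)*(q^2 - 4) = (q - 2)*(q + 2)^2*(q + 3)*(q - 2)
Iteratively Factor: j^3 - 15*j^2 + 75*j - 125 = (j - 5)*(j^2 - 10*j + 25) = (j - 5)^2*(j - 5)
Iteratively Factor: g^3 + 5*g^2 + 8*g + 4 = (g + 2)*(g^2 + 3*g + 2) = (g + 2)^2*(g + 1)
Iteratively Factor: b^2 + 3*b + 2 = (b + 2)*(b + 1)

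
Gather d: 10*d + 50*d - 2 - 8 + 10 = 60*d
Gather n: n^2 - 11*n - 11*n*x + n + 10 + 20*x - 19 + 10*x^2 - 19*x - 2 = n^2 + n*(-11*x - 10) + 10*x^2 + x - 11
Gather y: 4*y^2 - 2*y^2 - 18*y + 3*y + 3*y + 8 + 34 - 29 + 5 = 2*y^2 - 12*y + 18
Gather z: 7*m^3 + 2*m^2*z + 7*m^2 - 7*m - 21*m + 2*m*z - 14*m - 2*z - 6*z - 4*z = 7*m^3 + 7*m^2 - 42*m + z*(2*m^2 + 2*m - 12)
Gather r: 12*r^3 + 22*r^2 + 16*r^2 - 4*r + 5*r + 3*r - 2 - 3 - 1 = 12*r^3 + 38*r^2 + 4*r - 6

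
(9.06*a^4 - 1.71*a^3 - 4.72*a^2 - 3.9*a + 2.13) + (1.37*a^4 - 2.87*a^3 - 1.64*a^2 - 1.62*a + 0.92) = 10.43*a^4 - 4.58*a^3 - 6.36*a^2 - 5.52*a + 3.05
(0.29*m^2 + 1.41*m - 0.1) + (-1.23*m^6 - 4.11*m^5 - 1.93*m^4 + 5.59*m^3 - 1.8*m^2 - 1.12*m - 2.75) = -1.23*m^6 - 4.11*m^5 - 1.93*m^4 + 5.59*m^3 - 1.51*m^2 + 0.29*m - 2.85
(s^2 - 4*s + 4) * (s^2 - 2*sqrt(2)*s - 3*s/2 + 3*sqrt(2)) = s^4 - 11*s^3/2 - 2*sqrt(2)*s^3 + 10*s^2 + 11*sqrt(2)*s^2 - 20*sqrt(2)*s - 6*s + 12*sqrt(2)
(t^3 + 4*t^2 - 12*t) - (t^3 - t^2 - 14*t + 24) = 5*t^2 + 2*t - 24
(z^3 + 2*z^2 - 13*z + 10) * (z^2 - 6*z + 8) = z^5 - 4*z^4 - 17*z^3 + 104*z^2 - 164*z + 80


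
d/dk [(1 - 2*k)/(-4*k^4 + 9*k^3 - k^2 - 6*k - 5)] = (8*k^4 - 18*k^3 + 2*k^2 + 12*k - (2*k - 1)*(16*k^3 - 27*k^2 + 2*k + 6) + 10)/(4*k^4 - 9*k^3 + k^2 + 6*k + 5)^2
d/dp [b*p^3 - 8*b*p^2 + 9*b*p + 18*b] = b*(3*p^2 - 16*p + 9)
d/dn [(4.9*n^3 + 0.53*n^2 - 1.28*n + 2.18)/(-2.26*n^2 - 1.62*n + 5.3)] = (-11.074*n^4 - 15.876*n^3 + 74.1586*n^2 + 15.4716*n - 3.2524)/(5.1076*n^4 + 7.3224*n^3 - 21.3316*n^2 - 17.172*n + 28.09)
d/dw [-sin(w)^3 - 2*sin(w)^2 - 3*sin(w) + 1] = (-4*sin(w) + 3*cos(w)^2 - 6)*cos(w)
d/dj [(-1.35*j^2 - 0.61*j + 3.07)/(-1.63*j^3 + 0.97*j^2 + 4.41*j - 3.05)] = (-2.2005*j^4 - 1.9886*j^3 + 9.6505*j^2 + 2.2792*j - 11.6782)/(2.6569*j^6 - 3.1622*j^5 - 13.4357*j^4 + 18.4984*j^3 + 13.5311*j^2 - 26.901*j + 9.3025)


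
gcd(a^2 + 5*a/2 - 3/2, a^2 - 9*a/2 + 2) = a - 1/2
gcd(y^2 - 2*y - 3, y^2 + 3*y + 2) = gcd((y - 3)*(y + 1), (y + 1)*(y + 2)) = y + 1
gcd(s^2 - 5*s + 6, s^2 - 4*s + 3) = s - 3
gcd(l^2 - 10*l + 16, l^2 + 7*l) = 1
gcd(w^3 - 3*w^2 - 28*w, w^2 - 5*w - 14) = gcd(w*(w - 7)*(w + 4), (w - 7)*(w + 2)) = w - 7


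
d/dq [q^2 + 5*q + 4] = 2*q + 5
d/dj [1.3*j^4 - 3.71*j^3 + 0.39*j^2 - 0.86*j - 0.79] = 5.2*j^3 - 11.13*j^2 + 0.78*j - 0.86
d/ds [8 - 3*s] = -3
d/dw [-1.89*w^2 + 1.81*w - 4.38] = 1.81 - 3.78*w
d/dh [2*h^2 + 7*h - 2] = 4*h + 7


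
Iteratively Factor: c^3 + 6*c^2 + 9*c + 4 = (c + 4)*(c^2 + 2*c + 1) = (c + 1)*(c + 4)*(c + 1)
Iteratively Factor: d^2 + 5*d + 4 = (d + 1)*(d + 4)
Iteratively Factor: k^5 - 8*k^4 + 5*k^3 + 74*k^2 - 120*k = (k + 3)*(k^4 - 11*k^3 + 38*k^2 - 40*k) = (k - 4)*(k + 3)*(k^3 - 7*k^2 + 10*k) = k*(k - 4)*(k + 3)*(k^2 - 7*k + 10) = k*(k - 5)*(k - 4)*(k + 3)*(k - 2)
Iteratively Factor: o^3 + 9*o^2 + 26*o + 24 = (o + 2)*(o^2 + 7*o + 12) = (o + 2)*(o + 4)*(o + 3)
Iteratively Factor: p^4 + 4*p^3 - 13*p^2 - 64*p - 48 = (p + 3)*(p^3 + p^2 - 16*p - 16) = (p + 3)*(p + 4)*(p^2 - 3*p - 4) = (p - 4)*(p + 3)*(p + 4)*(p + 1)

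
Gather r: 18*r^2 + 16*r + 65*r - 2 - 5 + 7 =18*r^2 + 81*r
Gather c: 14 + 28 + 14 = 56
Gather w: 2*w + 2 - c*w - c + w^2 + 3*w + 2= -c + w^2 + w*(5 - c) + 4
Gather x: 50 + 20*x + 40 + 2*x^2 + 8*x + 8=2*x^2 + 28*x + 98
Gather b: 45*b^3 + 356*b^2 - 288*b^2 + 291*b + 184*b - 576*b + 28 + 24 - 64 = 45*b^3 + 68*b^2 - 101*b - 12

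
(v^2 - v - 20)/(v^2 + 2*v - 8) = (v - 5)/(v - 2)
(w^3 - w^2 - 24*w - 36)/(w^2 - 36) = (w^2 + 5*w + 6)/(w + 6)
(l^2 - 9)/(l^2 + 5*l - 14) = (l^2 - 9)/(l^2 + 5*l - 14)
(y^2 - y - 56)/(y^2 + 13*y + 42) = (y - 8)/(y + 6)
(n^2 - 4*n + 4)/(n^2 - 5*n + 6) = (n - 2)/(n - 3)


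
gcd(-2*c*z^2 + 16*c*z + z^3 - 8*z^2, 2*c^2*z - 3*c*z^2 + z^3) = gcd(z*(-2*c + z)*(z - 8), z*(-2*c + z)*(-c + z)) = -2*c*z + z^2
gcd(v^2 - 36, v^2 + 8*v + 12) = v + 6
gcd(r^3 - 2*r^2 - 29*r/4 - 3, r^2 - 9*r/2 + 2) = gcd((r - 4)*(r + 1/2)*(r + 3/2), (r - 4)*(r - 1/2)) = r - 4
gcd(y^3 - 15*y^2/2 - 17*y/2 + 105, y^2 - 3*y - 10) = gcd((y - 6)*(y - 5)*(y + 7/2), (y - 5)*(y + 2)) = y - 5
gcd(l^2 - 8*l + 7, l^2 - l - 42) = l - 7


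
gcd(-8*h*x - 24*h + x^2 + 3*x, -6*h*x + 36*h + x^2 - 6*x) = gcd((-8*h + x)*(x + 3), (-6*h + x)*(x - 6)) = 1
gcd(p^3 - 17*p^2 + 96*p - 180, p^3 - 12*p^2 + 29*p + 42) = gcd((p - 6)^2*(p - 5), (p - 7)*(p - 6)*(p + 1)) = p - 6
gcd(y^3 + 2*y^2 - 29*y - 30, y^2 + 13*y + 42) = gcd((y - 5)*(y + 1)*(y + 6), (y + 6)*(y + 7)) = y + 6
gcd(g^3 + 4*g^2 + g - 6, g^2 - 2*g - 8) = g + 2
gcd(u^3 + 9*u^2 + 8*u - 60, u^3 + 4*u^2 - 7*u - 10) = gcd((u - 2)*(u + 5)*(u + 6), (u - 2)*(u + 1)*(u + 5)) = u^2 + 3*u - 10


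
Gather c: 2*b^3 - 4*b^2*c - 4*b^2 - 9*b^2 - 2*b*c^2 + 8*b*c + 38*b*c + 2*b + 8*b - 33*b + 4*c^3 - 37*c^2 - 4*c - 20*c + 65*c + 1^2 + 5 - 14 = 2*b^3 - 13*b^2 - 23*b + 4*c^3 + c^2*(-2*b - 37) + c*(-4*b^2 + 46*b + 41) - 8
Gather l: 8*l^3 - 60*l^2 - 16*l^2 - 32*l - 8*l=8*l^3 - 76*l^2 - 40*l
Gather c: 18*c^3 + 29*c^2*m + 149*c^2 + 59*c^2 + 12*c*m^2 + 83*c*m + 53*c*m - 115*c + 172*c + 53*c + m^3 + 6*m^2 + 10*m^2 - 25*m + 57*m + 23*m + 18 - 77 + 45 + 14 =18*c^3 + c^2*(29*m + 208) + c*(12*m^2 + 136*m + 110) + m^3 + 16*m^2 + 55*m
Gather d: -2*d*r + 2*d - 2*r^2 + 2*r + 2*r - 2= d*(2 - 2*r) - 2*r^2 + 4*r - 2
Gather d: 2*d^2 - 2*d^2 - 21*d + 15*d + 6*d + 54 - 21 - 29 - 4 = 0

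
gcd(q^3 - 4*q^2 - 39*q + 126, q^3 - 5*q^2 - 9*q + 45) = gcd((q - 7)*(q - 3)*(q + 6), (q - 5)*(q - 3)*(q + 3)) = q - 3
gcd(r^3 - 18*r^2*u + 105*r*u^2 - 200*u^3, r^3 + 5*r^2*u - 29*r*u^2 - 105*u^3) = r - 5*u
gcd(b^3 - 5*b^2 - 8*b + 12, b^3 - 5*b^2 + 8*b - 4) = b - 1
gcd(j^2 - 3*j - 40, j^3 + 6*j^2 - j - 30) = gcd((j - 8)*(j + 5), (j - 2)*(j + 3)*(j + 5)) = j + 5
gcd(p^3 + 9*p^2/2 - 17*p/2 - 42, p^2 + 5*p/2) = 1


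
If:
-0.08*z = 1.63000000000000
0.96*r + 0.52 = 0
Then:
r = -0.54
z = -20.38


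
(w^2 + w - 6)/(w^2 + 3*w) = (w - 2)/w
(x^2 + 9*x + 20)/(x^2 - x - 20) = (x + 5)/(x - 5)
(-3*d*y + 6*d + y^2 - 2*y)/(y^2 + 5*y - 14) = (-3*d + y)/(y + 7)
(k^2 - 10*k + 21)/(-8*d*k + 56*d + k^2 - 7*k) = (3 - k)/(8*d - k)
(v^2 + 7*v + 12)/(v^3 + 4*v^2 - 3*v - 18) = (v + 4)/(v^2 + v - 6)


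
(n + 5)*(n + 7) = n^2 + 12*n + 35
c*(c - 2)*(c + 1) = c^3 - c^2 - 2*c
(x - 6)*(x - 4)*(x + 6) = x^3 - 4*x^2 - 36*x + 144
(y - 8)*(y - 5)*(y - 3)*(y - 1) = y^4 - 17*y^3 + 95*y^2 - 199*y + 120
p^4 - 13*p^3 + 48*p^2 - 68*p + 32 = (p - 8)*(p - 2)^2*(p - 1)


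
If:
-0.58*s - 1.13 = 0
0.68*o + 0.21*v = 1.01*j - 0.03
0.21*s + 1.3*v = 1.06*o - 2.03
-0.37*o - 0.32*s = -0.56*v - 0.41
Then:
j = -3.49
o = -3.87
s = -1.95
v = -4.40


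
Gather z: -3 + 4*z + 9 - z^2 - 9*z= -z^2 - 5*z + 6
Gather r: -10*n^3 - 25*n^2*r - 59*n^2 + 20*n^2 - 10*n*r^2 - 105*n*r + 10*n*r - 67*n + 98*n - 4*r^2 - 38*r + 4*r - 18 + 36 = -10*n^3 - 39*n^2 + 31*n + r^2*(-10*n - 4) + r*(-25*n^2 - 95*n - 34) + 18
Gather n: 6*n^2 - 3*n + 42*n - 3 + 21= 6*n^2 + 39*n + 18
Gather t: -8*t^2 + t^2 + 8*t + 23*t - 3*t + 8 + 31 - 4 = -7*t^2 + 28*t + 35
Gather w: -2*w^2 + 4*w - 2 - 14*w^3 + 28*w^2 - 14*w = -14*w^3 + 26*w^2 - 10*w - 2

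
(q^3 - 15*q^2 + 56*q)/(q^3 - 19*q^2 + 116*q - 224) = q/(q - 4)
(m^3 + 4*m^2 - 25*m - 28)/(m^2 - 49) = (m^2 - 3*m - 4)/(m - 7)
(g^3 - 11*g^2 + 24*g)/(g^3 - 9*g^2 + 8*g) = (g - 3)/(g - 1)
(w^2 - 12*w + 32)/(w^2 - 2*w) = (w^2 - 12*w + 32)/(w*(w - 2))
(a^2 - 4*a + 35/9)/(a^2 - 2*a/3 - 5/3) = (a - 7/3)/(a + 1)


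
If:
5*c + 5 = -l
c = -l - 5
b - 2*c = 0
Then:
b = 0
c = 0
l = -5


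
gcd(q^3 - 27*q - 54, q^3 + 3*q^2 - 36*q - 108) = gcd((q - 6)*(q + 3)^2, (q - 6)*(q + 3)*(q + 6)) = q^2 - 3*q - 18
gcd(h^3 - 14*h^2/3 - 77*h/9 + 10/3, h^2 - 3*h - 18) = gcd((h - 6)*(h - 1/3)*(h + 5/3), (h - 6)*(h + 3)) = h - 6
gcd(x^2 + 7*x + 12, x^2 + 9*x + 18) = x + 3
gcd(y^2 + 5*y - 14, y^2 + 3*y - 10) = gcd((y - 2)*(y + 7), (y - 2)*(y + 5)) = y - 2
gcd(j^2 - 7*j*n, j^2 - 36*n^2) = 1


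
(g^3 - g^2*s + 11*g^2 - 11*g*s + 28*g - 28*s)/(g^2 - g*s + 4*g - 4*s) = g + 7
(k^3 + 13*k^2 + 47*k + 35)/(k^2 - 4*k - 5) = (k^2 + 12*k + 35)/(k - 5)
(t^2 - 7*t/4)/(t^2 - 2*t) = (t - 7/4)/(t - 2)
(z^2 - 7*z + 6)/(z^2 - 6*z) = (z - 1)/z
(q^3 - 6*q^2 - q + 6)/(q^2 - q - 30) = (q^2 - 1)/(q + 5)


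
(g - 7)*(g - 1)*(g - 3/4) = g^3 - 35*g^2/4 + 13*g - 21/4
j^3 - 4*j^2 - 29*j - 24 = (j - 8)*(j + 1)*(j + 3)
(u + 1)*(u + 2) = u^2 + 3*u + 2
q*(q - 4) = q^2 - 4*q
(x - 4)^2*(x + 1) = x^3 - 7*x^2 + 8*x + 16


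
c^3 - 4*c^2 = c^2*(c - 4)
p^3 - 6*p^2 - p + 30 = (p - 5)*(p - 3)*(p + 2)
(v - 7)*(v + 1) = v^2 - 6*v - 7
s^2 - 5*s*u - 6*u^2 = (s - 6*u)*(s + u)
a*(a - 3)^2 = a^3 - 6*a^2 + 9*a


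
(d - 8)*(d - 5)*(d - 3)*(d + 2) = d^4 - 14*d^3 + 47*d^2 + 38*d - 240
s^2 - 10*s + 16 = (s - 8)*(s - 2)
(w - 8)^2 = w^2 - 16*w + 64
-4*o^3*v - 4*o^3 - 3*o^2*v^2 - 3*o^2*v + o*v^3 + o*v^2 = (-4*o + v)*(o + v)*(o*v + o)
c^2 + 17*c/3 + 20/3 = (c + 5/3)*(c + 4)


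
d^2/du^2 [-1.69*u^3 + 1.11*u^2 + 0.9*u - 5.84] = 2.22 - 10.14*u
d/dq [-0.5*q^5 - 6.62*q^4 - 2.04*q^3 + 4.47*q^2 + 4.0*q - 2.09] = -2.5*q^4 - 26.48*q^3 - 6.12*q^2 + 8.94*q + 4.0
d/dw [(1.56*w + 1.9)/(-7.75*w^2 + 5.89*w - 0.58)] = (12.09*w^2 + 29.45*w - 12.0958)/(60.0625*w^4 - 91.295*w^3 + 43.6821*w^2 - 6.8324*w + 0.3364)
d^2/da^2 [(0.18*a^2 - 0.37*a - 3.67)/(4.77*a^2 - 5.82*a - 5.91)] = (-6.843042*a^3 - 470.572902*a^2 + 548.722674*a - 417.51585)/(108.531333*a^6 - 397.265634*a^5 + 81.3051270000001*a^4 + 787.281876*a^3 - 100.736541*a^2 - 609.844626*a - 206.425071)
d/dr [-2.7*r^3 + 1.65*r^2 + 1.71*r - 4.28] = -8.1*r^2 + 3.3*r + 1.71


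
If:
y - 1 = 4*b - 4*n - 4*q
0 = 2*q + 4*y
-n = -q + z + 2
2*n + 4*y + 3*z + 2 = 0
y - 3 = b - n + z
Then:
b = -118/11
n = -82/11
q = -38/11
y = 19/11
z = 2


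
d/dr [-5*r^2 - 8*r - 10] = -10*r - 8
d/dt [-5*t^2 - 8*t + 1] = -10*t - 8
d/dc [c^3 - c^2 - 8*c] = 3*c^2 - 2*c - 8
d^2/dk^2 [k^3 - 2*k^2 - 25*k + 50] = 6*k - 4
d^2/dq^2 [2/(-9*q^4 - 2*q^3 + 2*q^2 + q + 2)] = 4*(2*(27*q^2 + 3*q - 1)*(-9*q^4 - 2*q^3 + 2*q^2 + q + 2) + (36*q^3 + 6*q^2 - 4*q - 1)^2)/(-9*q^4 - 2*q^3 + 2*q^2 + q + 2)^3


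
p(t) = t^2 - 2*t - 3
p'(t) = 2*t - 2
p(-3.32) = 14.66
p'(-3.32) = -8.64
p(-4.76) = 29.18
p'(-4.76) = -11.52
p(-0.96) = -0.16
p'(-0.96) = -3.92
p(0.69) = -3.90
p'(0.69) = -0.62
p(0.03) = -3.06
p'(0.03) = -1.94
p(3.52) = 2.35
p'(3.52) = 5.04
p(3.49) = 2.20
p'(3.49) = 4.98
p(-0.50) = -1.75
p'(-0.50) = -3.00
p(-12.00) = 165.00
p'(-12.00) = -26.00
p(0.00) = -3.00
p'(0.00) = -2.00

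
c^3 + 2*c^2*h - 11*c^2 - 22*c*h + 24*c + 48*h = (c - 8)*(c - 3)*(c + 2*h)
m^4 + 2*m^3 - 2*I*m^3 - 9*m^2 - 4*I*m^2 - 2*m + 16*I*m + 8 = (m - 2)*(m + 4)*(m - I)^2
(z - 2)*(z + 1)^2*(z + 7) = z^4 + 7*z^3 - 3*z^2 - 23*z - 14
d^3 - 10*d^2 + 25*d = d*(d - 5)^2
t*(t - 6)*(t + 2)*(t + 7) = t^4 + 3*t^3 - 40*t^2 - 84*t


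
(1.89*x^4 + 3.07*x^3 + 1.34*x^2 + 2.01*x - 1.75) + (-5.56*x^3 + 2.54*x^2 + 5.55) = 1.89*x^4 - 2.49*x^3 + 3.88*x^2 + 2.01*x + 3.8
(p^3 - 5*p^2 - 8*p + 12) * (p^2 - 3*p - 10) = p^5 - 8*p^4 - 3*p^3 + 86*p^2 + 44*p - 120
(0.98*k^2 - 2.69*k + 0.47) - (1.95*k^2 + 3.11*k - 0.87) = -0.97*k^2 - 5.8*k + 1.34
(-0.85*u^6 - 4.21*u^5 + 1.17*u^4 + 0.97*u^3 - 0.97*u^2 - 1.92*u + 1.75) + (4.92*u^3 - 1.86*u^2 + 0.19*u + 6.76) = -0.85*u^6 - 4.21*u^5 + 1.17*u^4 + 5.89*u^3 - 2.83*u^2 - 1.73*u + 8.51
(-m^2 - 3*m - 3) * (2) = -2*m^2 - 6*m - 6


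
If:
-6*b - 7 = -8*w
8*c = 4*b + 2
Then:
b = 4*w/3 - 7/6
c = 2*w/3 - 1/3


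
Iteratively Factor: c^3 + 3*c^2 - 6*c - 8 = (c - 2)*(c^2 + 5*c + 4) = (c - 2)*(c + 1)*(c + 4)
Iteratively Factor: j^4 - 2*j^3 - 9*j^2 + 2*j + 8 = (j - 4)*(j^3 + 2*j^2 - j - 2) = (j - 4)*(j + 2)*(j^2 - 1) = (j - 4)*(j + 1)*(j + 2)*(j - 1)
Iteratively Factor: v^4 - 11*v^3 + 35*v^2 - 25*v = (v - 5)*(v^3 - 6*v^2 + 5*v) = (v - 5)*(v - 1)*(v^2 - 5*v) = (v - 5)^2*(v - 1)*(v)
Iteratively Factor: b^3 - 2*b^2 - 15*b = (b - 5)*(b^2 + 3*b) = (b - 5)*(b + 3)*(b)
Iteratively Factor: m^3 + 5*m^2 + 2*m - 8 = (m - 1)*(m^2 + 6*m + 8) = (m - 1)*(m + 4)*(m + 2)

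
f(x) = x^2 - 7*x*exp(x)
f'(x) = -7*x*exp(x) + 2*x - 7*exp(x)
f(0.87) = -13.78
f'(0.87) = -29.50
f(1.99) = -97.95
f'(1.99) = -149.13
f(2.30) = -155.29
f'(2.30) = -225.80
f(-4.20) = 18.08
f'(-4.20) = -8.06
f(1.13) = -23.21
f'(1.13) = -43.90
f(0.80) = -11.82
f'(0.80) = -26.44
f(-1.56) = 4.73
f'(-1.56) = -2.30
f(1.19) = -25.97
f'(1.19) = -48.01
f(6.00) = -16908.01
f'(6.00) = -19756.01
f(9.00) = -510413.29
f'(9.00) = -567197.87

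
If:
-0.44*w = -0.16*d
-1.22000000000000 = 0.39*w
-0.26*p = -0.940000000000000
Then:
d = -8.60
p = 3.62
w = -3.13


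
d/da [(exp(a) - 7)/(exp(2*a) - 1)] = (-2*(exp(a) - 7)*exp(a) + exp(2*a) - 1)*exp(a)/(1 - exp(2*a))^2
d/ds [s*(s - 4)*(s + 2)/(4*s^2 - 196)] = (s^4 - 139*s^2 + 196*s + 392)/(4*(s^4 - 98*s^2 + 2401))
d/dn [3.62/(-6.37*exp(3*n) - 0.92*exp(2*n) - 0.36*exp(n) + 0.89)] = (69.1782*exp(2*n) + 6.6608*exp(n) + 1.3032)*exp(n)/(6.37*exp(3*n) + 0.92*exp(2*n) + 0.36*exp(n) - 0.89)^2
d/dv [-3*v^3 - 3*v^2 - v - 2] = -9*v^2 - 6*v - 1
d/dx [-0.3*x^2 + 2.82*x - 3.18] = 2.82 - 0.6*x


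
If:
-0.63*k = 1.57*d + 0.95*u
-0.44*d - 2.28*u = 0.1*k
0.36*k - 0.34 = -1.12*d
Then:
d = 1.25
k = -2.95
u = -0.11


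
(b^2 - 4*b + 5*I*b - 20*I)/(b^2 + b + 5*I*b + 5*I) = (b - 4)/(b + 1)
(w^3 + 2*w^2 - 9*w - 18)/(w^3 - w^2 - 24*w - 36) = (w - 3)/(w - 6)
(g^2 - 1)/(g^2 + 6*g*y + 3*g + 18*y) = (g^2 - 1)/(g^2 + 6*g*y + 3*g + 18*y)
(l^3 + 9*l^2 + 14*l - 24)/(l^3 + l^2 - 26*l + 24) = (l + 4)/(l - 4)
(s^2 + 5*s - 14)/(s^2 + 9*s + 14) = (s - 2)/(s + 2)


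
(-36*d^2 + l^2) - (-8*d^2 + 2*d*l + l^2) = -28*d^2 - 2*d*l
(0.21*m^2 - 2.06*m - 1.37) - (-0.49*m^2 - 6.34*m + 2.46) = 0.7*m^2 + 4.28*m - 3.83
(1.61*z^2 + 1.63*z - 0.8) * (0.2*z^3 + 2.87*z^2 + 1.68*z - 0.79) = 0.322*z^5 + 4.9467*z^4 + 7.2229*z^3 - 0.829500000000001*z^2 - 2.6317*z + 0.632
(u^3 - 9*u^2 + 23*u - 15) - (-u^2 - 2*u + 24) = u^3 - 8*u^2 + 25*u - 39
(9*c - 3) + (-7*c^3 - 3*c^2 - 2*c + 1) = -7*c^3 - 3*c^2 + 7*c - 2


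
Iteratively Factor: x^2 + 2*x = (x)*(x + 2)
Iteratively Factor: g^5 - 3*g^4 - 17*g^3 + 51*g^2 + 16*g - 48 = (g - 1)*(g^4 - 2*g^3 - 19*g^2 + 32*g + 48) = (g - 1)*(g + 1)*(g^3 - 3*g^2 - 16*g + 48) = (g - 4)*(g - 1)*(g + 1)*(g^2 + g - 12) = (g - 4)*(g - 1)*(g + 1)*(g + 4)*(g - 3)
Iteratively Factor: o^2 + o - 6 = (o - 2)*(o + 3)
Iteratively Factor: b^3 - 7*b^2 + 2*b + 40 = (b - 4)*(b^2 - 3*b - 10) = (b - 4)*(b + 2)*(b - 5)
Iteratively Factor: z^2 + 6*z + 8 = (z + 4)*(z + 2)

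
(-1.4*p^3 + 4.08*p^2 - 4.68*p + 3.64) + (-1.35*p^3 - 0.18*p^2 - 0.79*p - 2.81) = -2.75*p^3 + 3.9*p^2 - 5.47*p + 0.83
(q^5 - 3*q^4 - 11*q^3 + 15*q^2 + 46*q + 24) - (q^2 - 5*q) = q^5 - 3*q^4 - 11*q^3 + 14*q^2 + 51*q + 24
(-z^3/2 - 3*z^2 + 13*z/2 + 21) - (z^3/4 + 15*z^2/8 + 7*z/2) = -3*z^3/4 - 39*z^2/8 + 3*z + 21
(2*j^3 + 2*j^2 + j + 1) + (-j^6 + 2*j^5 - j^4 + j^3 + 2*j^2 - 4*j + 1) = -j^6 + 2*j^5 - j^4 + 3*j^3 + 4*j^2 - 3*j + 2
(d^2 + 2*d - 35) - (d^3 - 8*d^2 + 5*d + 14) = -d^3 + 9*d^2 - 3*d - 49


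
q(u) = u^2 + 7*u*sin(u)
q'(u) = 7*u*cos(u) + 2*u + 7*sin(u)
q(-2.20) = 17.29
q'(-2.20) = -1.00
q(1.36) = 11.16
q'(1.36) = 11.56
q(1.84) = 15.80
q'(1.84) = 7.00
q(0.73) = 3.94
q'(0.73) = 9.94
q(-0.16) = 0.20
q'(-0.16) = -2.54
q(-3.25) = 8.10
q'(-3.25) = 16.87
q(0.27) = 0.58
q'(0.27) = 4.23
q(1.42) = 11.84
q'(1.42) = 11.25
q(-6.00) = 24.26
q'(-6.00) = -50.37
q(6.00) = 24.26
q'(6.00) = 50.37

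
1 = 1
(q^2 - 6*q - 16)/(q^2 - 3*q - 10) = (q - 8)/(q - 5)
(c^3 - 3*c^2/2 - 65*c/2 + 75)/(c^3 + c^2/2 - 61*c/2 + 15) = (2*c - 5)/(2*c - 1)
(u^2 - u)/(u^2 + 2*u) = (u - 1)/(u + 2)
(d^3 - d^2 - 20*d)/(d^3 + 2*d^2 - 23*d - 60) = d/(d + 3)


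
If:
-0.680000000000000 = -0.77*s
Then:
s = 0.88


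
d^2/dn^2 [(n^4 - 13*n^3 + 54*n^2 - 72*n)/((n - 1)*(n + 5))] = 2*(n^6 + 12*n^5 + 33*n^4 - 721*n^3 + 1740*n^2 - 2055*n - 90)/(n^6 + 12*n^5 + 33*n^4 - 56*n^3 - 165*n^2 + 300*n - 125)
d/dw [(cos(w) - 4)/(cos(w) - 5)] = sin(w)/(cos(w) - 5)^2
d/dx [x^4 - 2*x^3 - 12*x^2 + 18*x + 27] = 4*x^3 - 6*x^2 - 24*x + 18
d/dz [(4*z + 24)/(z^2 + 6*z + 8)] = 4*(z^2 + 6*z - 2*(z + 3)*(z + 6) + 8)/(z^2 + 6*z + 8)^2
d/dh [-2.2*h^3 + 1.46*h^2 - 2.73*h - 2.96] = -6.6*h^2 + 2.92*h - 2.73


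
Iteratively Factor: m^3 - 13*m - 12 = (m + 1)*(m^2 - m - 12) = (m + 1)*(m + 3)*(m - 4)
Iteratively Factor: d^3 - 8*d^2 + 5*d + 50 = (d + 2)*(d^2 - 10*d + 25) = (d - 5)*(d + 2)*(d - 5)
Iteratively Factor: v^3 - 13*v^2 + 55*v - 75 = (v - 5)*(v^2 - 8*v + 15) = (v - 5)^2*(v - 3)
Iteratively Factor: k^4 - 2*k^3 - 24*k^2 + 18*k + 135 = (k + 3)*(k^3 - 5*k^2 - 9*k + 45) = (k + 3)^2*(k^2 - 8*k + 15) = (k - 5)*(k + 3)^2*(k - 3)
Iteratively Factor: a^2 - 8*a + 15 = (a - 5)*(a - 3)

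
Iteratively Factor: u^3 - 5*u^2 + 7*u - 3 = (u - 1)*(u^2 - 4*u + 3) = (u - 1)^2*(u - 3)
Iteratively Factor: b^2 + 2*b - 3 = (b - 1)*(b + 3)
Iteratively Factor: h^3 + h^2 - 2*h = (h + 2)*(h^2 - h) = h*(h + 2)*(h - 1)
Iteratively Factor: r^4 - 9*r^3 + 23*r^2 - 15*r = (r - 3)*(r^3 - 6*r^2 + 5*r) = r*(r - 3)*(r^2 - 6*r + 5) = r*(r - 5)*(r - 3)*(r - 1)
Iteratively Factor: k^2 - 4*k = (k - 4)*(k)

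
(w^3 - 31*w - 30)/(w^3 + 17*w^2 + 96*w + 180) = (w^2 - 5*w - 6)/(w^2 + 12*w + 36)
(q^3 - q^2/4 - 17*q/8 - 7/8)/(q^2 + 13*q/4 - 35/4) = (2*q^2 + 3*q + 1)/(2*(q + 5))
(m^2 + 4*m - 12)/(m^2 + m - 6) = (m + 6)/(m + 3)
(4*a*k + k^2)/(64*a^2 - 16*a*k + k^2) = k*(4*a + k)/(64*a^2 - 16*a*k + k^2)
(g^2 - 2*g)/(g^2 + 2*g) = (g - 2)/(g + 2)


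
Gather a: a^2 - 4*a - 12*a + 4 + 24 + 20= a^2 - 16*a + 48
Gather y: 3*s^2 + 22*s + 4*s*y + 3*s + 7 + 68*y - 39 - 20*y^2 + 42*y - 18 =3*s^2 + 25*s - 20*y^2 + y*(4*s + 110) - 50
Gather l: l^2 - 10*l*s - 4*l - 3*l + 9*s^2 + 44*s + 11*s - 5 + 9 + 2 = l^2 + l*(-10*s - 7) + 9*s^2 + 55*s + 6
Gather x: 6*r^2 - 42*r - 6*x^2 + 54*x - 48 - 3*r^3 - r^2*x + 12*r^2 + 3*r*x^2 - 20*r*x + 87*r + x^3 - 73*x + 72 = -3*r^3 + 18*r^2 + 45*r + x^3 + x^2*(3*r - 6) + x*(-r^2 - 20*r - 19) + 24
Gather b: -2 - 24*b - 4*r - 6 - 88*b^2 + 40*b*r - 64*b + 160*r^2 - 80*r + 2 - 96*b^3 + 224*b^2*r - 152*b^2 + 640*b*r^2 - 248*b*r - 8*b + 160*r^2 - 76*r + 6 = -96*b^3 + b^2*(224*r - 240) + b*(640*r^2 - 208*r - 96) + 320*r^2 - 160*r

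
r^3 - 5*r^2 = r^2*(r - 5)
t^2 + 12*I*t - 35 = (t + 5*I)*(t + 7*I)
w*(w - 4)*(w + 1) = w^3 - 3*w^2 - 4*w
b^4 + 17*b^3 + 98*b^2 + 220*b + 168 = (b + 2)^2*(b + 6)*(b + 7)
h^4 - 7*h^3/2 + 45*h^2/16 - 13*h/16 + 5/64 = (h - 5/2)*(h - 1/2)*(h - 1/4)^2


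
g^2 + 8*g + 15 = (g + 3)*(g + 5)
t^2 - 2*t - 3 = (t - 3)*(t + 1)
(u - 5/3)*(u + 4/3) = u^2 - u/3 - 20/9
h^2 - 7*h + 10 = (h - 5)*(h - 2)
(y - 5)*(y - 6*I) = y^2 - 5*y - 6*I*y + 30*I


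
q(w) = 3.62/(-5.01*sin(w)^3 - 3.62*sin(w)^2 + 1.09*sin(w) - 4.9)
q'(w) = 3.62*(15.03*sin(w)^2*cos(w) + 7.24*sin(w)*cos(w) - 1.09*cos(w))/(-5.01*sin(w)^3 - 3.62*sin(w)^2 + 1.09*sin(w) - 4.9)^2 = (54.4086*sin(w)^2 + 26.2088*sin(w) - 3.9458)*cos(w)/(5.01*sin(w)^3 + 3.62*sin(w)^2 - 1.09*sin(w) + 4.9)^2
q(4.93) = -0.76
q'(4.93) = 0.21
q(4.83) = -0.78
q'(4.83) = 0.13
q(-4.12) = -0.39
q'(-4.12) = -0.35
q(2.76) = -0.69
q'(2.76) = -0.45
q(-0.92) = -0.65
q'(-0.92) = 0.19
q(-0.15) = -0.71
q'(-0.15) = -0.25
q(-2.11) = -0.68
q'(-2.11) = -0.25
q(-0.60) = -0.63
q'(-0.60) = -0.03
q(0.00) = -0.74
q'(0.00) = -0.16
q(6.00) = -0.67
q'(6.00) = -0.23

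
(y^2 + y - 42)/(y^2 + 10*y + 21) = (y - 6)/(y + 3)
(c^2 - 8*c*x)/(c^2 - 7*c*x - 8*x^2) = c/(c + x)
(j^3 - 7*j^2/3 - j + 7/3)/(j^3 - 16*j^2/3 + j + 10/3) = (3*j^2 - 4*j - 7)/(3*j^2 - 13*j - 10)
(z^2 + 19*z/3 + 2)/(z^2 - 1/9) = 3*(z + 6)/(3*z - 1)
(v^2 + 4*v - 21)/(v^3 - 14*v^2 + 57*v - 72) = (v + 7)/(v^2 - 11*v + 24)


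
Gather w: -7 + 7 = 0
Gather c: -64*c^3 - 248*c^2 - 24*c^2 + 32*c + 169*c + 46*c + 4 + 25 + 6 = -64*c^3 - 272*c^2 + 247*c + 35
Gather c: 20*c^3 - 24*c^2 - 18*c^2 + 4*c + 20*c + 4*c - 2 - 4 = 20*c^3 - 42*c^2 + 28*c - 6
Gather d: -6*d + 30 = 30 - 6*d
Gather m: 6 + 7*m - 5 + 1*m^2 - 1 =m^2 + 7*m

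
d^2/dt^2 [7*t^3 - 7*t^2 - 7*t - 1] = 42*t - 14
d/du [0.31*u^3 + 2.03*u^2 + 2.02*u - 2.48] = 0.93*u^2 + 4.06*u + 2.02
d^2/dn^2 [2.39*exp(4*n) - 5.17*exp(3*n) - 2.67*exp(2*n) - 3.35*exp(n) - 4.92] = (38.24*exp(3*n) - 46.53*exp(2*n) - 10.68*exp(n) - 3.35)*exp(n)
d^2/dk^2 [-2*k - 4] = 0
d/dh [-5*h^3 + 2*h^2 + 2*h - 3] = -15*h^2 + 4*h + 2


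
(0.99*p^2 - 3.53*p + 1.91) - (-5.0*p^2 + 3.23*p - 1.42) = 5.99*p^2 - 6.76*p + 3.33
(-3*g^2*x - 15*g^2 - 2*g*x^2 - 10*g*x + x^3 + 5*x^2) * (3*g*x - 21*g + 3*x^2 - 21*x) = -9*g^3*x^2 + 18*g^3*x + 315*g^3 - 15*g^2*x^3 + 30*g^2*x^2 + 525*g^2*x - 3*g*x^4 + 6*g*x^3 + 105*g*x^2 + 3*x^5 - 6*x^4 - 105*x^3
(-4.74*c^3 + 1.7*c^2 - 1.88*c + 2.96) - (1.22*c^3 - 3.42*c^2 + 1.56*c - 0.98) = -5.96*c^3 + 5.12*c^2 - 3.44*c + 3.94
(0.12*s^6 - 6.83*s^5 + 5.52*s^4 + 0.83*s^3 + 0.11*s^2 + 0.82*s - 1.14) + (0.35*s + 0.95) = 0.12*s^6 - 6.83*s^5 + 5.52*s^4 + 0.83*s^3 + 0.11*s^2 + 1.17*s - 0.19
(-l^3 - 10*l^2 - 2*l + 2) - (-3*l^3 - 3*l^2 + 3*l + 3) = 2*l^3 - 7*l^2 - 5*l - 1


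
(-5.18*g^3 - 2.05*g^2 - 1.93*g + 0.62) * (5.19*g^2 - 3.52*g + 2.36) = -26.8842*g^5 + 7.5941*g^4 - 15.0255*g^3 + 5.1734*g^2 - 6.7372*g + 1.4632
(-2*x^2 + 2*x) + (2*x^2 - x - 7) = x - 7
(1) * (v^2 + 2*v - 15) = v^2 + 2*v - 15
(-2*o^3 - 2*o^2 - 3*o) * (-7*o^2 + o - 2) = 14*o^5 + 12*o^4 + 23*o^3 + o^2 + 6*o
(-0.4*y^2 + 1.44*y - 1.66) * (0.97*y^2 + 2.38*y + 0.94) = -0.388*y^4 + 0.4448*y^3 + 1.441*y^2 - 2.5972*y - 1.5604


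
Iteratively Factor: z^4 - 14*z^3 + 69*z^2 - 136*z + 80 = (z - 4)*(z^3 - 10*z^2 + 29*z - 20) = (z - 4)*(z - 1)*(z^2 - 9*z + 20) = (z - 4)^2*(z - 1)*(z - 5)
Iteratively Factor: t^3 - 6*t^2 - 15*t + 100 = (t - 5)*(t^2 - t - 20) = (t - 5)^2*(t + 4)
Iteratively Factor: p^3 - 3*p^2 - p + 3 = (p - 3)*(p^2 - 1) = (p - 3)*(p + 1)*(p - 1)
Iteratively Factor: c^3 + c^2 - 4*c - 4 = (c + 1)*(c^2 - 4) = (c - 2)*(c + 1)*(c + 2)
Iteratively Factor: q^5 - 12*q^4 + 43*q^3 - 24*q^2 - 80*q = (q)*(q^4 - 12*q^3 + 43*q^2 - 24*q - 80) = q*(q - 4)*(q^3 - 8*q^2 + 11*q + 20) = q*(q - 5)*(q - 4)*(q^2 - 3*q - 4) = q*(q - 5)*(q - 4)^2*(q + 1)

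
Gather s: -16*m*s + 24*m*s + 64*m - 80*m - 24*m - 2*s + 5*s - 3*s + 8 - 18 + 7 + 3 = 8*m*s - 40*m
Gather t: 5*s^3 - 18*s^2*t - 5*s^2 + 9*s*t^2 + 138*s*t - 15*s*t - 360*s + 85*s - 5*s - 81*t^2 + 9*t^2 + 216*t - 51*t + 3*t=5*s^3 - 5*s^2 - 280*s + t^2*(9*s - 72) + t*(-18*s^2 + 123*s + 168)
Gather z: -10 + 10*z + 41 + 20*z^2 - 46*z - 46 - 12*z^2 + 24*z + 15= 8*z^2 - 12*z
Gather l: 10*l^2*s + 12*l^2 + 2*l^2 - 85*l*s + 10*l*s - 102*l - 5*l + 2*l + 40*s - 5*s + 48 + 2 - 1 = l^2*(10*s + 14) + l*(-75*s - 105) + 35*s + 49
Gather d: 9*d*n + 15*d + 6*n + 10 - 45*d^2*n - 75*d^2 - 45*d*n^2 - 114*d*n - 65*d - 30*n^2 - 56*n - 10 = d^2*(-45*n - 75) + d*(-45*n^2 - 105*n - 50) - 30*n^2 - 50*n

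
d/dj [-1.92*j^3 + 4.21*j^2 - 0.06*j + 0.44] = -5.76*j^2 + 8.42*j - 0.06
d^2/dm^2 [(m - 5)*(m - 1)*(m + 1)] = 6*m - 10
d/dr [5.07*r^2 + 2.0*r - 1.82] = 10.14*r + 2.0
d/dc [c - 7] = 1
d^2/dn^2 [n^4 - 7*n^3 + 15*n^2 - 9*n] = 12*n^2 - 42*n + 30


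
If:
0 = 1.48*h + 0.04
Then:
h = -0.03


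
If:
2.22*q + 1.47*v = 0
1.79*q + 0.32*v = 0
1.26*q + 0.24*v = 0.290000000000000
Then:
No Solution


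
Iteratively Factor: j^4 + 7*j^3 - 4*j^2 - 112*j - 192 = (j + 4)*(j^3 + 3*j^2 - 16*j - 48) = (j - 4)*(j + 4)*(j^2 + 7*j + 12) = (j - 4)*(j + 4)^2*(j + 3)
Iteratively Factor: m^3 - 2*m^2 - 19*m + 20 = (m - 1)*(m^2 - m - 20) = (m - 1)*(m + 4)*(m - 5)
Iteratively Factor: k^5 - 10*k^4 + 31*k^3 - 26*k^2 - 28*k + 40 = (k + 1)*(k^4 - 11*k^3 + 42*k^2 - 68*k + 40) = (k - 5)*(k + 1)*(k^3 - 6*k^2 + 12*k - 8) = (k - 5)*(k - 2)*(k + 1)*(k^2 - 4*k + 4) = (k - 5)*(k - 2)^2*(k + 1)*(k - 2)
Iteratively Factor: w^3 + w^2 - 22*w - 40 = (w + 2)*(w^2 - w - 20) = (w - 5)*(w + 2)*(w + 4)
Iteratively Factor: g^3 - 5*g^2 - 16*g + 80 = (g - 5)*(g^2 - 16) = (g - 5)*(g - 4)*(g + 4)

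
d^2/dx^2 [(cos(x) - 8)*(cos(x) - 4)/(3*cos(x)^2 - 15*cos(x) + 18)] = (-69*(1 - cos(x)^2)^2 + 7*cos(x)^5 + 124*cos(x)^3 + 202*cos(x)^2 - 1056*cos(x) + 637)/(3*(cos(x) - 3)^3*(cos(x) - 2)^3)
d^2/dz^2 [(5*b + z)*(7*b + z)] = 2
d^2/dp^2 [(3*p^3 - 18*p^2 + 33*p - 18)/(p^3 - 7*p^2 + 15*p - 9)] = 6/(p^3 - 9*p^2 + 27*p - 27)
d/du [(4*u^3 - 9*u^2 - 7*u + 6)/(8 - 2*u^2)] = (-4*u^4 + 41*u^2 - 60*u - 28)/(2*(u^4 - 8*u^2 + 16))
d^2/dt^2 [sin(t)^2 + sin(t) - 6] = -sin(t) + 2*cos(2*t)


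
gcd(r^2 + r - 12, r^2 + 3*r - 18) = r - 3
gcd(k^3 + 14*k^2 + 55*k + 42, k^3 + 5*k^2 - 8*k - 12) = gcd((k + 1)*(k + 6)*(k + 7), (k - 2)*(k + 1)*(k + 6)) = k^2 + 7*k + 6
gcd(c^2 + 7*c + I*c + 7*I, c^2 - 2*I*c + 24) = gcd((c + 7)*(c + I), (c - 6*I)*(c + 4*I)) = 1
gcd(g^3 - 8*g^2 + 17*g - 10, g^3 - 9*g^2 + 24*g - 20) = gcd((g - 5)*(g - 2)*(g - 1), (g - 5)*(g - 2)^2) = g^2 - 7*g + 10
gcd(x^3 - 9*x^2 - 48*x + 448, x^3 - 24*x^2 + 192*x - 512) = x^2 - 16*x + 64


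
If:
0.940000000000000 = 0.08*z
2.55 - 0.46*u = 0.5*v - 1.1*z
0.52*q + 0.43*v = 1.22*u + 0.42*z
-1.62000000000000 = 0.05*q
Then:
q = -32.40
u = -5.25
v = 35.78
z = 11.75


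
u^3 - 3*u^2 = u^2*(u - 3)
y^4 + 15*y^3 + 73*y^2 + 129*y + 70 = (y + 1)*(y + 2)*(y + 5)*(y + 7)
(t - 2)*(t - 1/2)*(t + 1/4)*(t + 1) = t^4 - 5*t^3/4 - 15*t^2/8 + 5*t/8 + 1/4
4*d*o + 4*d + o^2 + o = (4*d + o)*(o + 1)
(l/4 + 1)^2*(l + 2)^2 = l^4/16 + 3*l^3/4 + 13*l^2/4 + 6*l + 4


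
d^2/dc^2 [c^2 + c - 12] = 2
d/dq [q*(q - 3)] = 2*q - 3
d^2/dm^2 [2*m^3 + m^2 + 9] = 12*m + 2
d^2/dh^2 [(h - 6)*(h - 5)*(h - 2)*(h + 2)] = 12*h^2 - 66*h + 52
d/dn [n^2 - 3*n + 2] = 2*n - 3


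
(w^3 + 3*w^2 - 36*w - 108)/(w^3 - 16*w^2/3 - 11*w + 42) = 3*(w + 6)/(3*w - 7)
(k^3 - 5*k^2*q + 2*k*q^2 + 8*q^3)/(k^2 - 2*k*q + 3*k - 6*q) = (k^2 - 3*k*q - 4*q^2)/(k + 3)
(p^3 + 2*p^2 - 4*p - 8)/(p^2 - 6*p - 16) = (p^2 - 4)/(p - 8)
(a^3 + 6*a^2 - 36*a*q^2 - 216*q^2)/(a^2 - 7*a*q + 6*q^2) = (-a^2 - 6*a*q - 6*a - 36*q)/(-a + q)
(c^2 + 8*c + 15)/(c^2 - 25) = (c + 3)/(c - 5)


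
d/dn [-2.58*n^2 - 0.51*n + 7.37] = -5.16*n - 0.51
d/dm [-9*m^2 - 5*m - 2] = -18*m - 5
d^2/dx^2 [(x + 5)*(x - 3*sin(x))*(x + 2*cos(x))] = 3*x^2*sin(x) - 2*x^2*cos(x) + 7*x*sin(x) + 12*x*sin(2*x) - 22*x*cos(x) + 6*x + 60*sin(2*x) - 26*sqrt(2)*sin(x + pi/4) - 12*cos(2*x) + 10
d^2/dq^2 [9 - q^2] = -2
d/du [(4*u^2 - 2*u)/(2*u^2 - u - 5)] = 10*(1 - 4*u)/(4*u^4 - 4*u^3 - 19*u^2 + 10*u + 25)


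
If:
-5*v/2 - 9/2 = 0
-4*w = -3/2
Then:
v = -9/5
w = 3/8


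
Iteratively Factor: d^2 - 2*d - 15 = (d + 3)*(d - 5)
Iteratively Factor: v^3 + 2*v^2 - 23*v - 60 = (v + 4)*(v^2 - 2*v - 15) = (v + 3)*(v + 4)*(v - 5)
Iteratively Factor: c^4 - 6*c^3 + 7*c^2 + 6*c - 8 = (c - 2)*(c^3 - 4*c^2 - c + 4) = (c - 4)*(c - 2)*(c^2 - 1) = (c - 4)*(c - 2)*(c + 1)*(c - 1)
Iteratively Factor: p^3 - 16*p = (p - 4)*(p^2 + 4*p) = (p - 4)*(p + 4)*(p)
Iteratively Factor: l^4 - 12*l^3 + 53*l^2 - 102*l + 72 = (l - 3)*(l^3 - 9*l^2 + 26*l - 24) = (l - 3)^2*(l^2 - 6*l + 8) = (l - 4)*(l - 3)^2*(l - 2)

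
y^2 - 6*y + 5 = (y - 5)*(y - 1)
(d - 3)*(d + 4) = d^2 + d - 12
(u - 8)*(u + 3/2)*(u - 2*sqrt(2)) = u^3 - 13*u^2/2 - 2*sqrt(2)*u^2 - 12*u + 13*sqrt(2)*u + 24*sqrt(2)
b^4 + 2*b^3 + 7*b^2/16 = b^2*(b + 1/4)*(b + 7/4)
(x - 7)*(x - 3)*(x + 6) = x^3 - 4*x^2 - 39*x + 126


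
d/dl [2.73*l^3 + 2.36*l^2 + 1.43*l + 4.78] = 8.19*l^2 + 4.72*l + 1.43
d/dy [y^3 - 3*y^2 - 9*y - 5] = 3*y^2 - 6*y - 9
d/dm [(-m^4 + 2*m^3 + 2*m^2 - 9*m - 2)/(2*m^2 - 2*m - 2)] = (-2*m^5 + 5*m^4 + m^2 + 7)/(2*(m^4 - 2*m^3 - m^2 + 2*m + 1))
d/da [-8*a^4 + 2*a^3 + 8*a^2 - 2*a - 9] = -32*a^3 + 6*a^2 + 16*a - 2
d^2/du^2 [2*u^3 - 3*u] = 12*u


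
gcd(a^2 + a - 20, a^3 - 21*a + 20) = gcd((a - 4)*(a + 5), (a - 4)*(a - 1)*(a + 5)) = a^2 + a - 20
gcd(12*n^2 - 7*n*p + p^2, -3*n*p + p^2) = -3*n + p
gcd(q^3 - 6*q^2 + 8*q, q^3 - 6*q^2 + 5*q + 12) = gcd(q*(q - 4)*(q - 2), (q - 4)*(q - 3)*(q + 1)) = q - 4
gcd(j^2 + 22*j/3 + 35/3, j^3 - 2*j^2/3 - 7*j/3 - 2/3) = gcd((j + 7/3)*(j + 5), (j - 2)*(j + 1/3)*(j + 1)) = 1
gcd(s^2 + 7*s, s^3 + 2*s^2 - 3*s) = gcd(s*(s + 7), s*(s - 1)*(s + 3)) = s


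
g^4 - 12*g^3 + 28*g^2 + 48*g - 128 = (g - 8)*(g - 4)*(g - 2)*(g + 2)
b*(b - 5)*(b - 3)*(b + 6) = b^4 - 2*b^3 - 33*b^2 + 90*b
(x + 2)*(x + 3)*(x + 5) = x^3 + 10*x^2 + 31*x + 30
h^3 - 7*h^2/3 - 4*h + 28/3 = (h - 7/3)*(h - 2)*(h + 2)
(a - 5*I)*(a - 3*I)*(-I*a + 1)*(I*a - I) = a^4 - a^3 - 7*I*a^3 - 7*a^2 + 7*I*a^2 + 7*a - 15*I*a + 15*I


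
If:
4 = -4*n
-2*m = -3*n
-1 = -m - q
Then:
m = -3/2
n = -1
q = 5/2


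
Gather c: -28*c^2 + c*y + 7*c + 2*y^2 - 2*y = -28*c^2 + c*(y + 7) + 2*y^2 - 2*y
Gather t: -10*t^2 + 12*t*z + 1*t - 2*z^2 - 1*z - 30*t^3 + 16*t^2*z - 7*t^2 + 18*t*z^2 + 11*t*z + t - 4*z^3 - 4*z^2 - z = -30*t^3 + t^2*(16*z - 17) + t*(18*z^2 + 23*z + 2) - 4*z^3 - 6*z^2 - 2*z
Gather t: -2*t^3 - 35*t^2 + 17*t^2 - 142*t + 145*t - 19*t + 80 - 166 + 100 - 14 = -2*t^3 - 18*t^2 - 16*t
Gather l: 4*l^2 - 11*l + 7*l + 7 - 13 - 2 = 4*l^2 - 4*l - 8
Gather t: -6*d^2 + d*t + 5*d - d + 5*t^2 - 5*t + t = -6*d^2 + 4*d + 5*t^2 + t*(d - 4)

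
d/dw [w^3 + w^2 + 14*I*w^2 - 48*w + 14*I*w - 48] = 3*w^2 + w*(2 + 28*I) - 48 + 14*I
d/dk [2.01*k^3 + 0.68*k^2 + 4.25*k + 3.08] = 6.03*k^2 + 1.36*k + 4.25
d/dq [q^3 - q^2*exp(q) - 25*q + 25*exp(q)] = -q^2*exp(q) + 3*q^2 - 2*q*exp(q) + 25*exp(q) - 25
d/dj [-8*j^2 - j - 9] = -16*j - 1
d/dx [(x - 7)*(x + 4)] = 2*x - 3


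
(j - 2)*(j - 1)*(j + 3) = j^3 - 7*j + 6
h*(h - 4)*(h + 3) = h^3 - h^2 - 12*h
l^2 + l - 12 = (l - 3)*(l + 4)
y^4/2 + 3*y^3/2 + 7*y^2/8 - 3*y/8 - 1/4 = (y/2 + 1)*(y - 1/2)*(y + 1/2)*(y + 1)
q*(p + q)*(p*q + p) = p^2*q^2 + p^2*q + p*q^3 + p*q^2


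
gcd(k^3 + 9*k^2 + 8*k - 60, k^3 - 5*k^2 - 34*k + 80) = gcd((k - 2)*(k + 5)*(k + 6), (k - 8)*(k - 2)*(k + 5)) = k^2 + 3*k - 10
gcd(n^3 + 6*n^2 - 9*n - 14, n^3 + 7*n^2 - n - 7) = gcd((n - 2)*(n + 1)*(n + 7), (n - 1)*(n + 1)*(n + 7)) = n^2 + 8*n + 7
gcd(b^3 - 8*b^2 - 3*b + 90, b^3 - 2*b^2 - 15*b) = b^2 - 2*b - 15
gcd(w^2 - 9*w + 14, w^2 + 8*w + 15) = 1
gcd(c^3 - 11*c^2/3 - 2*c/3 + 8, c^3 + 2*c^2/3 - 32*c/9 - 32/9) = c^2 - 2*c/3 - 8/3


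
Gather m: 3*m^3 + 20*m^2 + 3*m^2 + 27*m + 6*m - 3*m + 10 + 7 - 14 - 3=3*m^3 + 23*m^2 + 30*m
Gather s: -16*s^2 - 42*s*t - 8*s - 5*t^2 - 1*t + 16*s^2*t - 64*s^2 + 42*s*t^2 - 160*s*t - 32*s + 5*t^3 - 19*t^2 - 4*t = s^2*(16*t - 80) + s*(42*t^2 - 202*t - 40) + 5*t^3 - 24*t^2 - 5*t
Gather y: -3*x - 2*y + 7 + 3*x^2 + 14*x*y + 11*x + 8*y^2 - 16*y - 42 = 3*x^2 + 8*x + 8*y^2 + y*(14*x - 18) - 35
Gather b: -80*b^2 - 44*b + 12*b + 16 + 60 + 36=-80*b^2 - 32*b + 112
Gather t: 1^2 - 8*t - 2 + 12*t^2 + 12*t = 12*t^2 + 4*t - 1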